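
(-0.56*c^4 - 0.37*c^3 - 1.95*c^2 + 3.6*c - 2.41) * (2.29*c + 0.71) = -1.2824*c^5 - 1.2449*c^4 - 4.7282*c^3 + 6.8595*c^2 - 2.9629*c - 1.7111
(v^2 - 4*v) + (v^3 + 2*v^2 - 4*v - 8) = v^3 + 3*v^2 - 8*v - 8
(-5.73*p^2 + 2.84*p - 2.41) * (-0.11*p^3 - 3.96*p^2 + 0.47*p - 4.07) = 0.6303*p^5 + 22.3784*p^4 - 13.6744*p^3 + 34.1995*p^2 - 12.6915*p + 9.8087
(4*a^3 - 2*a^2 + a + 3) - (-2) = 4*a^3 - 2*a^2 + a + 5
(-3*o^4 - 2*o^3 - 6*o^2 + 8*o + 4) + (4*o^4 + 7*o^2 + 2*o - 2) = o^4 - 2*o^3 + o^2 + 10*o + 2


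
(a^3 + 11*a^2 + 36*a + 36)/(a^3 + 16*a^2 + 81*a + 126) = (a + 2)/(a + 7)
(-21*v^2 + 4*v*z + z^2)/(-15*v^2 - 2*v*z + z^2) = (21*v^2 - 4*v*z - z^2)/(15*v^2 + 2*v*z - z^2)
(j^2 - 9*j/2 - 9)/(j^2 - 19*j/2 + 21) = (2*j + 3)/(2*j - 7)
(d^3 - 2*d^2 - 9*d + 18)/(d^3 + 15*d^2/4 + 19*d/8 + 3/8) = 8*(d^2 - 5*d + 6)/(8*d^2 + 6*d + 1)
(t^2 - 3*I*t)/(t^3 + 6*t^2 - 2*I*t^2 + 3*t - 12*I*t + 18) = t/(t^2 + t*(6 + I) + 6*I)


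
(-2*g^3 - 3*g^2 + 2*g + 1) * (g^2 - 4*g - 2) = -2*g^5 + 5*g^4 + 18*g^3 - g^2 - 8*g - 2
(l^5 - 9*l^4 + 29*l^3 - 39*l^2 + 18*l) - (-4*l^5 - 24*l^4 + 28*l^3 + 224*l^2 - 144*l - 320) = 5*l^5 + 15*l^4 + l^3 - 263*l^2 + 162*l + 320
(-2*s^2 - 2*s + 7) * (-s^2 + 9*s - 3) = 2*s^4 - 16*s^3 - 19*s^2 + 69*s - 21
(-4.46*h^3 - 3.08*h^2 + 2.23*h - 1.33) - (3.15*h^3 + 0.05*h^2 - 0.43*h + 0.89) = -7.61*h^3 - 3.13*h^2 + 2.66*h - 2.22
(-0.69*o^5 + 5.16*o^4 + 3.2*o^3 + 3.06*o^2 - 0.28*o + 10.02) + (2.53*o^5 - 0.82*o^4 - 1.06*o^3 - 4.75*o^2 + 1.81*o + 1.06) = 1.84*o^5 + 4.34*o^4 + 2.14*o^3 - 1.69*o^2 + 1.53*o + 11.08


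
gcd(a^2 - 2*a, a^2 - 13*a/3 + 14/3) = a - 2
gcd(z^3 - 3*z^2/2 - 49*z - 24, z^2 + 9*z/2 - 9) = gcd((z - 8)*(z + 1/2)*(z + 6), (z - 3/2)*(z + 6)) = z + 6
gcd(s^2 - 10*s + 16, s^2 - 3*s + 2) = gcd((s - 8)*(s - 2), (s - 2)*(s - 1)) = s - 2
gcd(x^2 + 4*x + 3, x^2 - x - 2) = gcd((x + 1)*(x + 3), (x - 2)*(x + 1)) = x + 1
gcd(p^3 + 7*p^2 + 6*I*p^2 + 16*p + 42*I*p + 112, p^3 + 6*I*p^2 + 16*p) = p^2 + 6*I*p + 16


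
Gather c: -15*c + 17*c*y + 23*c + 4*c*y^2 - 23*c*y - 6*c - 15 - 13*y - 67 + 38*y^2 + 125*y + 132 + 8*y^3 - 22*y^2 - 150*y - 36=c*(4*y^2 - 6*y + 2) + 8*y^3 + 16*y^2 - 38*y + 14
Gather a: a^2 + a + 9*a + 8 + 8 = a^2 + 10*a + 16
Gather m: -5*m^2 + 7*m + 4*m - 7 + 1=-5*m^2 + 11*m - 6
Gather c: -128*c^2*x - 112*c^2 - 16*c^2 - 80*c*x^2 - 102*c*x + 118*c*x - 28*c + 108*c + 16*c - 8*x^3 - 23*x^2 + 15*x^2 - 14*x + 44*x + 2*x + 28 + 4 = c^2*(-128*x - 128) + c*(-80*x^2 + 16*x + 96) - 8*x^3 - 8*x^2 + 32*x + 32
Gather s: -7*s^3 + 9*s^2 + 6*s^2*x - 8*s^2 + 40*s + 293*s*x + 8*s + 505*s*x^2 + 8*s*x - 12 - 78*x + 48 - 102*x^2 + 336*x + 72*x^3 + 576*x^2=-7*s^3 + s^2*(6*x + 1) + s*(505*x^2 + 301*x + 48) + 72*x^3 + 474*x^2 + 258*x + 36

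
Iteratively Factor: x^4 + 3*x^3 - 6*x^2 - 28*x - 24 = (x + 2)*(x^3 + x^2 - 8*x - 12) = (x - 3)*(x + 2)*(x^2 + 4*x + 4) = (x - 3)*(x + 2)^2*(x + 2)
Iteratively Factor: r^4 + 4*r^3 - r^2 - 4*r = (r - 1)*(r^3 + 5*r^2 + 4*r) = (r - 1)*(r + 1)*(r^2 + 4*r) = (r - 1)*(r + 1)*(r + 4)*(r)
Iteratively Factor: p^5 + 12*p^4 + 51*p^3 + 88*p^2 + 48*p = (p + 1)*(p^4 + 11*p^3 + 40*p^2 + 48*p) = p*(p + 1)*(p^3 + 11*p^2 + 40*p + 48) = p*(p + 1)*(p + 4)*(p^2 + 7*p + 12) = p*(p + 1)*(p + 3)*(p + 4)*(p + 4)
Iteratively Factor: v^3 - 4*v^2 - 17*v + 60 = (v + 4)*(v^2 - 8*v + 15) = (v - 5)*(v + 4)*(v - 3)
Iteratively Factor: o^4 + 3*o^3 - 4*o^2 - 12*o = (o + 3)*(o^3 - 4*o) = (o + 2)*(o + 3)*(o^2 - 2*o) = (o - 2)*(o + 2)*(o + 3)*(o)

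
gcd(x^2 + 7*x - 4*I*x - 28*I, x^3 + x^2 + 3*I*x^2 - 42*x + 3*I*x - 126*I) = x + 7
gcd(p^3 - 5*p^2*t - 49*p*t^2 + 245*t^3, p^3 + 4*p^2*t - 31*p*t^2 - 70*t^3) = p^2 + 2*p*t - 35*t^2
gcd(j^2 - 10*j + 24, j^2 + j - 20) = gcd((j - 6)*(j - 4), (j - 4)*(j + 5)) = j - 4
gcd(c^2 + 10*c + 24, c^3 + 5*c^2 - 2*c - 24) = c + 4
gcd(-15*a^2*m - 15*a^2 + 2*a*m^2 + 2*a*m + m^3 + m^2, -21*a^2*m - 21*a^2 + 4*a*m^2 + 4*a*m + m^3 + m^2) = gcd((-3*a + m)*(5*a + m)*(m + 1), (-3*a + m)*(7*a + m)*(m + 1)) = 3*a*m + 3*a - m^2 - m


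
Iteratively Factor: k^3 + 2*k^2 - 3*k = (k - 1)*(k^2 + 3*k) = k*(k - 1)*(k + 3)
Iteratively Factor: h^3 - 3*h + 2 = (h + 2)*(h^2 - 2*h + 1) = (h - 1)*(h + 2)*(h - 1)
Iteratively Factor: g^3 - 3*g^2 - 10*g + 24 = (g + 3)*(g^2 - 6*g + 8) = (g - 2)*(g + 3)*(g - 4)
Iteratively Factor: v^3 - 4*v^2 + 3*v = (v)*(v^2 - 4*v + 3) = v*(v - 1)*(v - 3)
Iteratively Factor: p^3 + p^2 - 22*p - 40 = (p + 4)*(p^2 - 3*p - 10) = (p + 2)*(p + 4)*(p - 5)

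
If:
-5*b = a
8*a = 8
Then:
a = 1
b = -1/5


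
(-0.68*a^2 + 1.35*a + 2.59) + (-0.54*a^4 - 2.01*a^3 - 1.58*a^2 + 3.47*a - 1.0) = -0.54*a^4 - 2.01*a^3 - 2.26*a^2 + 4.82*a + 1.59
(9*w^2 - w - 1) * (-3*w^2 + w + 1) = -27*w^4 + 12*w^3 + 11*w^2 - 2*w - 1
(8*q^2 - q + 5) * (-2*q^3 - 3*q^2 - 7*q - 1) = -16*q^5 - 22*q^4 - 63*q^3 - 16*q^2 - 34*q - 5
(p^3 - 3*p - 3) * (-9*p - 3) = -9*p^4 - 3*p^3 + 27*p^2 + 36*p + 9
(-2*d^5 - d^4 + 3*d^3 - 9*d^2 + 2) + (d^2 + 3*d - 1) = -2*d^5 - d^4 + 3*d^3 - 8*d^2 + 3*d + 1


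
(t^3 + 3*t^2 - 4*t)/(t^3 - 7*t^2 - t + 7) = t*(t + 4)/(t^2 - 6*t - 7)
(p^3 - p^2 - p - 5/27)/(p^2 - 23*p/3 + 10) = (9*p^2 + 6*p + 1)/(9*(p - 6))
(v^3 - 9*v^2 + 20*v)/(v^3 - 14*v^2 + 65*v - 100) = v/(v - 5)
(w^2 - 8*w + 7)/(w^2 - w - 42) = (w - 1)/(w + 6)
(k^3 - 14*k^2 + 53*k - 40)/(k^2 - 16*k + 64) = (k^2 - 6*k + 5)/(k - 8)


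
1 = 1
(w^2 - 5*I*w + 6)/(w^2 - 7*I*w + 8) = (w - 6*I)/(w - 8*I)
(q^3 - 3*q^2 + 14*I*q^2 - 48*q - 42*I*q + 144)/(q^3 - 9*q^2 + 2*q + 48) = (q^2 + 14*I*q - 48)/(q^2 - 6*q - 16)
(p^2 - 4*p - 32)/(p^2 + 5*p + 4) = (p - 8)/(p + 1)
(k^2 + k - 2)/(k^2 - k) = (k + 2)/k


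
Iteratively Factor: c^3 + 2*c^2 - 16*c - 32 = (c + 2)*(c^2 - 16) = (c - 4)*(c + 2)*(c + 4)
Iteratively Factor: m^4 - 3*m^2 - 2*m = (m)*(m^3 - 3*m - 2) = m*(m + 1)*(m^2 - m - 2) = m*(m - 2)*(m + 1)*(m + 1)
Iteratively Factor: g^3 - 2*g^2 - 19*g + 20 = (g - 1)*(g^2 - g - 20) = (g - 5)*(g - 1)*(g + 4)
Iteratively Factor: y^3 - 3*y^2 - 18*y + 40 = (y - 2)*(y^2 - y - 20) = (y - 5)*(y - 2)*(y + 4)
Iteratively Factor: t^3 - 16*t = (t + 4)*(t^2 - 4*t) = (t - 4)*(t + 4)*(t)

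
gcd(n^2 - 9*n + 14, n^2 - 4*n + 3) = 1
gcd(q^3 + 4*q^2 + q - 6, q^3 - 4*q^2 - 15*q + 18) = q^2 + 2*q - 3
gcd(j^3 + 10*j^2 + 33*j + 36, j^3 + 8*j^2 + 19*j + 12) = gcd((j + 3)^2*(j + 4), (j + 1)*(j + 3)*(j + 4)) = j^2 + 7*j + 12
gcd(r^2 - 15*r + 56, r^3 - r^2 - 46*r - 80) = r - 8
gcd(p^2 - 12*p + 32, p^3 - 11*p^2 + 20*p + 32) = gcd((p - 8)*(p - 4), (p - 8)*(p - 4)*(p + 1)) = p^2 - 12*p + 32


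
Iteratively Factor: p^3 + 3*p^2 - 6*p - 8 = (p + 4)*(p^2 - p - 2) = (p - 2)*(p + 4)*(p + 1)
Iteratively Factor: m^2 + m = (m)*(m + 1)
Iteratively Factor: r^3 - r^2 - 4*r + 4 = (r + 2)*(r^2 - 3*r + 2) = (r - 1)*(r + 2)*(r - 2)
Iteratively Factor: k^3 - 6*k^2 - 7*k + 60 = (k - 5)*(k^2 - k - 12) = (k - 5)*(k + 3)*(k - 4)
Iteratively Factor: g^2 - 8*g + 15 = (g - 5)*(g - 3)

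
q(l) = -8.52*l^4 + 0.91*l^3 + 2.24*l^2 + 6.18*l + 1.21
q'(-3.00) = 937.47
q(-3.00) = -711.86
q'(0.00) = 6.18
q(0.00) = 1.21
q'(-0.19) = 5.66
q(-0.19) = 0.10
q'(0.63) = 1.56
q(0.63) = 4.88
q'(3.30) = -1174.04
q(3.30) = -931.70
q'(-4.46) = 3063.96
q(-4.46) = -3433.69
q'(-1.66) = 162.16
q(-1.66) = -71.73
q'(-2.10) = 324.43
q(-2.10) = -176.01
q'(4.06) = -2211.38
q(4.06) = -2190.84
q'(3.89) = -1941.16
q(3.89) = -1838.20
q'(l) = -34.08*l^3 + 2.73*l^2 + 4.48*l + 6.18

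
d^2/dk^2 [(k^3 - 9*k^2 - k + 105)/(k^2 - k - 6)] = 6*(-k^3 + 57*k^2 - 75*k + 139)/(k^6 - 3*k^5 - 15*k^4 + 35*k^3 + 90*k^2 - 108*k - 216)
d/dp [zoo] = 0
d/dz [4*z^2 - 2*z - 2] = 8*z - 2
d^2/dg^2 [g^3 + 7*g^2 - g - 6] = 6*g + 14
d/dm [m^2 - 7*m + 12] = 2*m - 7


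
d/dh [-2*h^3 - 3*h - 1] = -6*h^2 - 3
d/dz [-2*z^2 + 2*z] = 2 - 4*z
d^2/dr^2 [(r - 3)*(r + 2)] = 2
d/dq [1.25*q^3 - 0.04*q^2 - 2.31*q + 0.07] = 3.75*q^2 - 0.08*q - 2.31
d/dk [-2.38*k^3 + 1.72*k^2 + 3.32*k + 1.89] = -7.14*k^2 + 3.44*k + 3.32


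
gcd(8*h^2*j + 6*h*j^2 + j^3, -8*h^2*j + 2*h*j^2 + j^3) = 4*h*j + j^2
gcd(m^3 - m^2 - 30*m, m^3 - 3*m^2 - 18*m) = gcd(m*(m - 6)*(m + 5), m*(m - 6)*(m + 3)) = m^2 - 6*m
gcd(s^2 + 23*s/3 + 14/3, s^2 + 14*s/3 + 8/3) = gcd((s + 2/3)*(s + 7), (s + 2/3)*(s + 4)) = s + 2/3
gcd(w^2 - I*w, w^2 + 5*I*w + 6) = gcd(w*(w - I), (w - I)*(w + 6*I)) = w - I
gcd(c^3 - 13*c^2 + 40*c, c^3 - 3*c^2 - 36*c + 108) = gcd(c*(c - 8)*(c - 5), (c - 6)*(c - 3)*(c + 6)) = 1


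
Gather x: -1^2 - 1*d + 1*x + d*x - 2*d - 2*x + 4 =-3*d + x*(d - 1) + 3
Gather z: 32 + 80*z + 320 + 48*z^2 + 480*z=48*z^2 + 560*z + 352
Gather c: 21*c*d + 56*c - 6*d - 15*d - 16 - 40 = c*(21*d + 56) - 21*d - 56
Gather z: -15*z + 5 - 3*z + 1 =6 - 18*z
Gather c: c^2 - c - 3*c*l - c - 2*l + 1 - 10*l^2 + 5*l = c^2 + c*(-3*l - 2) - 10*l^2 + 3*l + 1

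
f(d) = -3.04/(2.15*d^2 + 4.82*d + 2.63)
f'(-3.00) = -0.43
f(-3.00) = -0.40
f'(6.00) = 0.01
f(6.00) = -0.03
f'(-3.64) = -0.18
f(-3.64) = -0.22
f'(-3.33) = -0.27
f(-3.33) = -0.29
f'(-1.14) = -49.93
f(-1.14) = 43.02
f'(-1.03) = 412.73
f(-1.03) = 56.65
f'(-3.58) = -0.19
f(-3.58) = -0.24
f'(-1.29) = -22167.25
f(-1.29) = 304.46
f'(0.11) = 1.58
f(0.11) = -0.95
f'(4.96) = 0.01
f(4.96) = -0.04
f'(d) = -3.04*(-4.3*d - 4.82)/(2.15*d^2 + 4.82*d + 2.63)^2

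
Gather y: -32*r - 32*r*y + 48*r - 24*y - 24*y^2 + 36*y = 16*r - 24*y^2 + y*(12 - 32*r)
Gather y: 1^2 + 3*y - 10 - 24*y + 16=7 - 21*y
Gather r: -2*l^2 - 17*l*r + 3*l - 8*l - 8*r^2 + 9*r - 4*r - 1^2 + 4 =-2*l^2 - 5*l - 8*r^2 + r*(5 - 17*l) + 3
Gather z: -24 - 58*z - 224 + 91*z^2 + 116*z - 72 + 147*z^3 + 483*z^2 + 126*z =147*z^3 + 574*z^2 + 184*z - 320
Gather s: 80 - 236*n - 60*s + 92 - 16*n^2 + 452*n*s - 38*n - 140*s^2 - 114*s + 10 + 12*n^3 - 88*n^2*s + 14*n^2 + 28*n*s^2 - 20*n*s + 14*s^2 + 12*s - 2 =12*n^3 - 2*n^2 - 274*n + s^2*(28*n - 126) + s*(-88*n^2 + 432*n - 162) + 180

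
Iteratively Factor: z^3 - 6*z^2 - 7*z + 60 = (z - 5)*(z^2 - z - 12) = (z - 5)*(z - 4)*(z + 3)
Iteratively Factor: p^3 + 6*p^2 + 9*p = (p + 3)*(p^2 + 3*p) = p*(p + 3)*(p + 3)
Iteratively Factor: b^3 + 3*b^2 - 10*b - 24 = (b + 4)*(b^2 - b - 6) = (b + 2)*(b + 4)*(b - 3)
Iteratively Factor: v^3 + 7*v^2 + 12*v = (v)*(v^2 + 7*v + 12) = v*(v + 3)*(v + 4)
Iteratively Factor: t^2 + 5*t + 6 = (t + 2)*(t + 3)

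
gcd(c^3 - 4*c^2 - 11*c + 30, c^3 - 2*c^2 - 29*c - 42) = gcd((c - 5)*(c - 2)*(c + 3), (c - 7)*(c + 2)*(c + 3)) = c + 3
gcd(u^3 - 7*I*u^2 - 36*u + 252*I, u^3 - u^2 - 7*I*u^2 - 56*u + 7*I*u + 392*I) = u - 7*I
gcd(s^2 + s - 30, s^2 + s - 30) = s^2 + s - 30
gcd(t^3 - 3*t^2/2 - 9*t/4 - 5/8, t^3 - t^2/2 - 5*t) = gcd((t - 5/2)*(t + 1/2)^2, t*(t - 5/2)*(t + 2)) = t - 5/2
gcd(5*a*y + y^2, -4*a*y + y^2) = y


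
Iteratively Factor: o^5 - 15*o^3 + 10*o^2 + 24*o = (o)*(o^4 - 15*o^2 + 10*o + 24) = o*(o - 2)*(o^3 + 2*o^2 - 11*o - 12) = o*(o - 3)*(o - 2)*(o^2 + 5*o + 4) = o*(o - 3)*(o - 2)*(o + 1)*(o + 4)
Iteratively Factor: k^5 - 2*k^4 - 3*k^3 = (k - 3)*(k^4 + k^3) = k*(k - 3)*(k^3 + k^2) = k^2*(k - 3)*(k^2 + k) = k^3*(k - 3)*(k + 1)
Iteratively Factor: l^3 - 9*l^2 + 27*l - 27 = (l - 3)*(l^2 - 6*l + 9) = (l - 3)^2*(l - 3)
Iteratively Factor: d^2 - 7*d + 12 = (d - 3)*(d - 4)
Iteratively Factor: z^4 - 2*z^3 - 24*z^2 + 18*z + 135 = (z - 5)*(z^3 + 3*z^2 - 9*z - 27) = (z - 5)*(z - 3)*(z^2 + 6*z + 9) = (z - 5)*(z - 3)*(z + 3)*(z + 3)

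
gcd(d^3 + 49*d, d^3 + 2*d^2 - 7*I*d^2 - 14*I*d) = d^2 - 7*I*d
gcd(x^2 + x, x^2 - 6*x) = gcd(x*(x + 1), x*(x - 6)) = x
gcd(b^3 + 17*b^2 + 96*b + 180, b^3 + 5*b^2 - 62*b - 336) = b + 6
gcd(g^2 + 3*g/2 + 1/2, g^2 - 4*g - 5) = g + 1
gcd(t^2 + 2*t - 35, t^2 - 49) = t + 7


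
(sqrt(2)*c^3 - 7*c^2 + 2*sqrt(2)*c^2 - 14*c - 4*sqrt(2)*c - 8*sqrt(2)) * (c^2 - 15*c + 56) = sqrt(2)*c^5 - 13*sqrt(2)*c^4 - 7*c^4 + 22*sqrt(2)*c^3 + 91*c^3 - 182*c^2 + 164*sqrt(2)*c^2 - 784*c - 104*sqrt(2)*c - 448*sqrt(2)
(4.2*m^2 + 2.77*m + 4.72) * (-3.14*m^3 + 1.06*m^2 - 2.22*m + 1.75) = -13.188*m^5 - 4.2458*m^4 - 21.2086*m^3 + 6.2038*m^2 - 5.6309*m + 8.26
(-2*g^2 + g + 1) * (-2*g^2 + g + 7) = 4*g^4 - 4*g^3 - 15*g^2 + 8*g + 7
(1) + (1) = 2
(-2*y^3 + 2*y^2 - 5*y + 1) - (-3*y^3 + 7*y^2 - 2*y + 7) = y^3 - 5*y^2 - 3*y - 6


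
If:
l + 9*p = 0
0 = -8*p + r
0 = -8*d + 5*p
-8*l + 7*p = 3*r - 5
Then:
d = -5/88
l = 9/11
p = -1/11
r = -8/11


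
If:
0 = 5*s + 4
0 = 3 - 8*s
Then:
No Solution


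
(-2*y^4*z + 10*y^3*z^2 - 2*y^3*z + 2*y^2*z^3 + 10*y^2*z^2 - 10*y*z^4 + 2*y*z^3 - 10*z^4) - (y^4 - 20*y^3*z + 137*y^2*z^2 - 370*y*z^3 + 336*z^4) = -2*y^4*z - y^4 + 10*y^3*z^2 + 18*y^3*z + 2*y^2*z^3 - 127*y^2*z^2 - 10*y*z^4 + 372*y*z^3 - 346*z^4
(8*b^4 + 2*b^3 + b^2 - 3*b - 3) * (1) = 8*b^4 + 2*b^3 + b^2 - 3*b - 3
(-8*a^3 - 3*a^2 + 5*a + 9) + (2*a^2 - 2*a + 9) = -8*a^3 - a^2 + 3*a + 18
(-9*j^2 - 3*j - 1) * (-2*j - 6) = 18*j^3 + 60*j^2 + 20*j + 6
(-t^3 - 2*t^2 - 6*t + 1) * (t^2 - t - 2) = -t^5 - t^4 - 2*t^3 + 11*t^2 + 11*t - 2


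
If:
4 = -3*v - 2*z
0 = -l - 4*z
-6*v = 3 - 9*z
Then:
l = 20/13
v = -14/13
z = -5/13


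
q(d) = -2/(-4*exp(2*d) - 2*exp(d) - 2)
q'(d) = -2*(8*exp(2*d) + 2*exp(d))/(-4*exp(2*d) - 2*exp(d) - 2)^2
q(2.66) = 0.00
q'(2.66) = -0.00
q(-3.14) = 0.96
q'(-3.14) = -0.05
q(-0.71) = 0.51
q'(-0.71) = -0.37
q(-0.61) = 0.47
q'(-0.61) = -0.38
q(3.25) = 0.00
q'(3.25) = -0.00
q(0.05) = 0.23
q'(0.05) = -0.30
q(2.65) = 0.00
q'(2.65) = -0.00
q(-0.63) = 0.48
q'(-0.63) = -0.38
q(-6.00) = 1.00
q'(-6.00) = 0.00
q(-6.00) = 1.00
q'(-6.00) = 0.00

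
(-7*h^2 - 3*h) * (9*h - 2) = -63*h^3 - 13*h^2 + 6*h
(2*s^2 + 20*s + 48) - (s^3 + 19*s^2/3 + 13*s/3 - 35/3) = -s^3 - 13*s^2/3 + 47*s/3 + 179/3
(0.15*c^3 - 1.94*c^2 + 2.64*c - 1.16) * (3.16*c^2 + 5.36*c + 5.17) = 0.474*c^5 - 5.3264*c^4 - 1.2805*c^3 + 0.455000000000002*c^2 + 7.4312*c - 5.9972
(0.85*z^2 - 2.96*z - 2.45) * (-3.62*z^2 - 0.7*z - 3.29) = -3.077*z^4 + 10.1202*z^3 + 8.1445*z^2 + 11.4534*z + 8.0605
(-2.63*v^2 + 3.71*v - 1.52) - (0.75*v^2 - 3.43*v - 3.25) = -3.38*v^2 + 7.14*v + 1.73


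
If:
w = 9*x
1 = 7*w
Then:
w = 1/7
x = 1/63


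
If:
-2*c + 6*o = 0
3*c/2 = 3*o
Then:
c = 0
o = 0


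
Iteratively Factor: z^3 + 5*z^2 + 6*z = (z + 2)*(z^2 + 3*z) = (z + 2)*(z + 3)*(z)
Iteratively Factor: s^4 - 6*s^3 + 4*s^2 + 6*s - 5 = (s + 1)*(s^3 - 7*s^2 + 11*s - 5) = (s - 1)*(s + 1)*(s^2 - 6*s + 5) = (s - 1)^2*(s + 1)*(s - 5)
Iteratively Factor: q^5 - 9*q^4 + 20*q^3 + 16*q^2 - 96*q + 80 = (q - 2)*(q^4 - 7*q^3 + 6*q^2 + 28*q - 40) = (q - 5)*(q - 2)*(q^3 - 2*q^2 - 4*q + 8) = (q - 5)*(q - 2)*(q + 2)*(q^2 - 4*q + 4) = (q - 5)*(q - 2)^2*(q + 2)*(q - 2)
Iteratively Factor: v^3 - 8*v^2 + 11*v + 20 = (v - 4)*(v^2 - 4*v - 5) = (v - 4)*(v + 1)*(v - 5)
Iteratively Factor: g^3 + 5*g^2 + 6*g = (g + 2)*(g^2 + 3*g) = g*(g + 2)*(g + 3)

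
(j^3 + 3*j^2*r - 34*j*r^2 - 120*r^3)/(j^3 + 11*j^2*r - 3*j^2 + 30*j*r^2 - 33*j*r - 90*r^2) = (j^2 - 2*j*r - 24*r^2)/(j^2 + 6*j*r - 3*j - 18*r)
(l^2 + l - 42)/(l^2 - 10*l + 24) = (l + 7)/(l - 4)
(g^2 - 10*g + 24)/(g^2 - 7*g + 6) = (g - 4)/(g - 1)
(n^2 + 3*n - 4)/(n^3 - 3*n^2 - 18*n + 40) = (n - 1)/(n^2 - 7*n + 10)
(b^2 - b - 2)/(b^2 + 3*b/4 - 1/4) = 4*(b - 2)/(4*b - 1)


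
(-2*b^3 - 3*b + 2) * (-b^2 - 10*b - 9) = 2*b^5 + 20*b^4 + 21*b^3 + 28*b^2 + 7*b - 18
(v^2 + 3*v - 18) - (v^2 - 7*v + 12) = 10*v - 30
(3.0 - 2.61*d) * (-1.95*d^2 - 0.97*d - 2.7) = 5.0895*d^3 - 3.3183*d^2 + 4.137*d - 8.1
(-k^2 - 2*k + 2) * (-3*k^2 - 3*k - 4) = 3*k^4 + 9*k^3 + 4*k^2 + 2*k - 8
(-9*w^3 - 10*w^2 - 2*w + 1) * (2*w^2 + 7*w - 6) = -18*w^5 - 83*w^4 - 20*w^3 + 48*w^2 + 19*w - 6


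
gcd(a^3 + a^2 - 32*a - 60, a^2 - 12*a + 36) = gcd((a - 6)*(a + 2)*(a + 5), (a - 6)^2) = a - 6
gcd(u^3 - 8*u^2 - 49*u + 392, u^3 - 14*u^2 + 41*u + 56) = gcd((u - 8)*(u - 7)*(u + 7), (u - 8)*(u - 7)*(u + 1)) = u^2 - 15*u + 56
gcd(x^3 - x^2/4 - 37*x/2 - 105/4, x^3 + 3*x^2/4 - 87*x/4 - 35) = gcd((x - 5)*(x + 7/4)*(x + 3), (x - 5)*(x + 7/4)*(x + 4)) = x^2 - 13*x/4 - 35/4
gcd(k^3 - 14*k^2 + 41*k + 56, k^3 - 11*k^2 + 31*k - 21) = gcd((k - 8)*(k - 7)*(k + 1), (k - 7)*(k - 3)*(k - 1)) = k - 7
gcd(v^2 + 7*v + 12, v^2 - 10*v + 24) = 1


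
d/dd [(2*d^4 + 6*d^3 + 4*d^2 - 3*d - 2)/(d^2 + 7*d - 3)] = (4*d^5 + 48*d^4 + 60*d^3 - 23*d^2 - 20*d + 23)/(d^4 + 14*d^3 + 43*d^2 - 42*d + 9)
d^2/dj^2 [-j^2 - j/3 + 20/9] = -2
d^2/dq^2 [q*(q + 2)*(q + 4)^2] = 12*q^2 + 60*q + 64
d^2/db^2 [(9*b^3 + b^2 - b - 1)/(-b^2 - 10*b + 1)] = 4*(-449*b^3 + 135*b^2 + 3*b + 55)/(b^6 + 30*b^5 + 297*b^4 + 940*b^3 - 297*b^2 + 30*b - 1)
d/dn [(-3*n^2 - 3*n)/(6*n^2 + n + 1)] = 3*(5*n^2 - 2*n - 1)/(36*n^4 + 12*n^3 + 13*n^2 + 2*n + 1)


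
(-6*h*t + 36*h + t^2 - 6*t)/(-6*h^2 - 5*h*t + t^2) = (t - 6)/(h + t)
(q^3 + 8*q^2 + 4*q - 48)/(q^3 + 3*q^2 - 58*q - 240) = (q^2 + 2*q - 8)/(q^2 - 3*q - 40)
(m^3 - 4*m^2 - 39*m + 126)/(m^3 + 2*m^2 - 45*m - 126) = (m - 3)/(m + 3)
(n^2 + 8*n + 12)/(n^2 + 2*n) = (n + 6)/n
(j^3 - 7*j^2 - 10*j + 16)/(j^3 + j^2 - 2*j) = (j - 8)/j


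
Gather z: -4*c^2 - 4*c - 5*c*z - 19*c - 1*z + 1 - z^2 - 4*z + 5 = -4*c^2 - 23*c - z^2 + z*(-5*c - 5) + 6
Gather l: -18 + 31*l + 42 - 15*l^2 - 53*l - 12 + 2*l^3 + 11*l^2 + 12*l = 2*l^3 - 4*l^2 - 10*l + 12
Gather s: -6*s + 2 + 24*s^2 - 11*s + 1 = 24*s^2 - 17*s + 3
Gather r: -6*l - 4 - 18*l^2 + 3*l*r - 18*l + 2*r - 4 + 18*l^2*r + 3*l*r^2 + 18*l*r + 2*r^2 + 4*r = -18*l^2 - 24*l + r^2*(3*l + 2) + r*(18*l^2 + 21*l + 6) - 8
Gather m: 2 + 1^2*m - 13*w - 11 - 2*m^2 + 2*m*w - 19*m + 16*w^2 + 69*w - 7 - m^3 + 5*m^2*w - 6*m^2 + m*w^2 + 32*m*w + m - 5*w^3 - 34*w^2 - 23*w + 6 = -m^3 + m^2*(5*w - 8) + m*(w^2 + 34*w - 17) - 5*w^3 - 18*w^2 + 33*w - 10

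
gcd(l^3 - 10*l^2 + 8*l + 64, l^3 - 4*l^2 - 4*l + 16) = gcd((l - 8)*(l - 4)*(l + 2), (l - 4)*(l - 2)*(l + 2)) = l^2 - 2*l - 8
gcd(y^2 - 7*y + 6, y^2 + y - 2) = y - 1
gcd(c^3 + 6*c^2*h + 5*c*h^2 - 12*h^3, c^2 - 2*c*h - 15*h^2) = c + 3*h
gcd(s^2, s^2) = s^2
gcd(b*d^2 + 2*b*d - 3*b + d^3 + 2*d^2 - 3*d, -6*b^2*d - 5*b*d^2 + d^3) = b + d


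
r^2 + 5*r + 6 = (r + 2)*(r + 3)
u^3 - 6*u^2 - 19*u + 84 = (u - 7)*(u - 3)*(u + 4)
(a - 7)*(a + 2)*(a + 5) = a^3 - 39*a - 70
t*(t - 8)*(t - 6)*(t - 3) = t^4 - 17*t^3 + 90*t^2 - 144*t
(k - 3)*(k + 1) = k^2 - 2*k - 3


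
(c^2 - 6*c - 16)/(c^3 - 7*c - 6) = (c - 8)/(c^2 - 2*c - 3)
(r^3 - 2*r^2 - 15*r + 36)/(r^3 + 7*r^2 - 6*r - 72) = (r - 3)/(r + 6)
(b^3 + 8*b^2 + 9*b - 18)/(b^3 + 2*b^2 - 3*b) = (b + 6)/b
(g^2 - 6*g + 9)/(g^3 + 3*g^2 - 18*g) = (g - 3)/(g*(g + 6))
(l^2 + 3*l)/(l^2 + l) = (l + 3)/(l + 1)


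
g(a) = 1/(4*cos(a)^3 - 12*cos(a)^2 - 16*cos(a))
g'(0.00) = 0.00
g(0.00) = -0.04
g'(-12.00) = -0.04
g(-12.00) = -0.05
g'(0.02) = -0.00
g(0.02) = -0.04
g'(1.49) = -9.52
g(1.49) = -0.73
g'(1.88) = -0.54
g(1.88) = 0.27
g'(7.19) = -0.11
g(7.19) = -0.07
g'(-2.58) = -1.08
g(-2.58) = 0.40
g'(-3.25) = 156.98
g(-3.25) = 8.58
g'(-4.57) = -3.00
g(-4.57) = 0.50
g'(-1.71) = 3.15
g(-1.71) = 0.51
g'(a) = (12*sin(a)*cos(a)^2 - 24*sin(a)*cos(a) - 16*sin(a))/(4*cos(a)^3 - 12*cos(a)^2 - 16*cos(a))^2 = (3*sin(a) - 4*sin(a)/cos(a)^2 - 6*tan(a))/(4*(sin(a)^2 + 3*cos(a) + 3)^2)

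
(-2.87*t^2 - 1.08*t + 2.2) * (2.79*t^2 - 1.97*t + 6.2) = -8.0073*t^4 + 2.6407*t^3 - 9.5284*t^2 - 11.03*t + 13.64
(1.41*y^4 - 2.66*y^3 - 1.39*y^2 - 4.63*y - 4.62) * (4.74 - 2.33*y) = -3.2853*y^5 + 12.8812*y^4 - 9.3697*y^3 + 4.1993*y^2 - 11.1816*y - 21.8988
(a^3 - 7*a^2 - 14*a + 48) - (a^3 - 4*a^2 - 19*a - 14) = -3*a^2 + 5*a + 62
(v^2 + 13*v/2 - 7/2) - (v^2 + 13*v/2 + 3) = -13/2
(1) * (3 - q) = 3 - q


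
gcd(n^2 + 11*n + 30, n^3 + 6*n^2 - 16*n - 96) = n + 6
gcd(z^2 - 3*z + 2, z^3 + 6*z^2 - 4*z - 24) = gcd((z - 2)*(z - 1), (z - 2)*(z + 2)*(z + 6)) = z - 2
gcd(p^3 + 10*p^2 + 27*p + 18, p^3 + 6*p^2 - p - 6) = p^2 + 7*p + 6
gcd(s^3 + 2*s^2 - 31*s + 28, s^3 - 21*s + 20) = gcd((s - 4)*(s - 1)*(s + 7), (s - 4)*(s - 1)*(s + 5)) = s^2 - 5*s + 4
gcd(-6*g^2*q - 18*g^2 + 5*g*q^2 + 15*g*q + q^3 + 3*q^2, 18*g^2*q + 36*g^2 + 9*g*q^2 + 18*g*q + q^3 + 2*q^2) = 6*g + q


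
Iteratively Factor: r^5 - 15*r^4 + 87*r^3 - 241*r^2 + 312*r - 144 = (r - 4)*(r^4 - 11*r^3 + 43*r^2 - 69*r + 36) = (r - 4)^2*(r^3 - 7*r^2 + 15*r - 9) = (r - 4)^2*(r - 3)*(r^2 - 4*r + 3) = (r - 4)^2*(r - 3)^2*(r - 1)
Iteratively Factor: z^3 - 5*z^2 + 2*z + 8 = (z - 2)*(z^2 - 3*z - 4) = (z - 4)*(z - 2)*(z + 1)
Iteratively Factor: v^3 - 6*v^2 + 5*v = (v - 5)*(v^2 - v) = v*(v - 5)*(v - 1)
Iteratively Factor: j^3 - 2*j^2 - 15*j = (j)*(j^2 - 2*j - 15) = j*(j - 5)*(j + 3)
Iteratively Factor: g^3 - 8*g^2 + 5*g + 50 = (g - 5)*(g^2 - 3*g - 10) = (g - 5)*(g + 2)*(g - 5)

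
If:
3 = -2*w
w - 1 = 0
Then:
No Solution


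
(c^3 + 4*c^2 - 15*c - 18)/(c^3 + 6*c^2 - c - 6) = (c - 3)/(c - 1)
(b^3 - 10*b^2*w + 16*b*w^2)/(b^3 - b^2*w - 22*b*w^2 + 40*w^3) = b*(-b + 8*w)/(-b^2 - b*w + 20*w^2)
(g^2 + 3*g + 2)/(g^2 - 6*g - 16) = (g + 1)/(g - 8)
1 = 1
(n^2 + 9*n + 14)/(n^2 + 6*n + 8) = (n + 7)/(n + 4)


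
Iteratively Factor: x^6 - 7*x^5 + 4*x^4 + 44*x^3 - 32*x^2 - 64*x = (x)*(x^5 - 7*x^4 + 4*x^3 + 44*x^2 - 32*x - 64) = x*(x - 4)*(x^4 - 3*x^3 - 8*x^2 + 12*x + 16) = x*(x - 4)*(x + 1)*(x^3 - 4*x^2 - 4*x + 16) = x*(x - 4)^2*(x + 1)*(x^2 - 4) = x*(x - 4)^2*(x - 2)*(x + 1)*(x + 2)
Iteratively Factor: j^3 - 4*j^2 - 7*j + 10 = (j + 2)*(j^2 - 6*j + 5) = (j - 1)*(j + 2)*(j - 5)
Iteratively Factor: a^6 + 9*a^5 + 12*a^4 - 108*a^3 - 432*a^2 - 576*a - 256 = (a - 4)*(a^5 + 13*a^4 + 64*a^3 + 148*a^2 + 160*a + 64) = (a - 4)*(a + 4)*(a^4 + 9*a^3 + 28*a^2 + 36*a + 16) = (a - 4)*(a + 2)*(a + 4)*(a^3 + 7*a^2 + 14*a + 8) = (a - 4)*(a + 2)^2*(a + 4)*(a^2 + 5*a + 4) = (a - 4)*(a + 1)*(a + 2)^2*(a + 4)*(a + 4)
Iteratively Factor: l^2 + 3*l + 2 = (l + 1)*(l + 2)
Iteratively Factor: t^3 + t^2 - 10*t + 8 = (t - 2)*(t^2 + 3*t - 4) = (t - 2)*(t + 4)*(t - 1)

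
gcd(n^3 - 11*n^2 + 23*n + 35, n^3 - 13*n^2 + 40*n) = n - 5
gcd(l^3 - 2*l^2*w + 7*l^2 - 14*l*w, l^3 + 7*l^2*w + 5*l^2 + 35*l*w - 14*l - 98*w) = l + 7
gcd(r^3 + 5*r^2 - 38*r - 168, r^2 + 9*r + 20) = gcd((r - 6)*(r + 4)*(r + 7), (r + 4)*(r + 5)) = r + 4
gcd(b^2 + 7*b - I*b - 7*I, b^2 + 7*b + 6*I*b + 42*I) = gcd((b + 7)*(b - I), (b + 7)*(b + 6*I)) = b + 7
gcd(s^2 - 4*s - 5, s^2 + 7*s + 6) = s + 1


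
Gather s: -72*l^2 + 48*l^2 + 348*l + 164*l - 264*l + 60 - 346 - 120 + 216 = -24*l^2 + 248*l - 190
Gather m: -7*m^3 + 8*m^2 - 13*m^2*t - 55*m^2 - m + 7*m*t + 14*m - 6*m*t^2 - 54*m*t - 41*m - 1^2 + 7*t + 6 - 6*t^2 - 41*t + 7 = -7*m^3 + m^2*(-13*t - 47) + m*(-6*t^2 - 47*t - 28) - 6*t^2 - 34*t + 12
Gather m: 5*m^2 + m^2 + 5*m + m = 6*m^2 + 6*m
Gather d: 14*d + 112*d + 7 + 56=126*d + 63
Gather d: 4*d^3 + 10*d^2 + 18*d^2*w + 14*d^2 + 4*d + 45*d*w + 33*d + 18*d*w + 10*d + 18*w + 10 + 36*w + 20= 4*d^3 + d^2*(18*w + 24) + d*(63*w + 47) + 54*w + 30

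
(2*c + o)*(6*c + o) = 12*c^2 + 8*c*o + o^2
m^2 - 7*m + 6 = (m - 6)*(m - 1)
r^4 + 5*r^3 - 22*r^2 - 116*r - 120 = (r - 5)*(r + 2)^2*(r + 6)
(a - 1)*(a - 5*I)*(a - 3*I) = a^3 - a^2 - 8*I*a^2 - 15*a + 8*I*a + 15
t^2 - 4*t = t*(t - 4)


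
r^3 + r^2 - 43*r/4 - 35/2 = (r - 7/2)*(r + 2)*(r + 5/2)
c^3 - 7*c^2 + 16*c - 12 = (c - 3)*(c - 2)^2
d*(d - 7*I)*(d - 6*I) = d^3 - 13*I*d^2 - 42*d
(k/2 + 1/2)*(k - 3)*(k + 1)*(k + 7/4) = k^4/2 + 3*k^3/8 - 27*k^2/8 - 47*k/8 - 21/8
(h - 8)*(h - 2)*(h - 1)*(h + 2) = h^4 - 9*h^3 + 4*h^2 + 36*h - 32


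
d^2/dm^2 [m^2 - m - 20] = 2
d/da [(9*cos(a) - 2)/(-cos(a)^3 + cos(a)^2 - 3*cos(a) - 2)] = (-18*cos(a)^3 + 15*cos(a)^2 - 4*cos(a) + 24)*sin(a)/(cos(a)^3 - cos(a)^2 + 3*cos(a) + 2)^2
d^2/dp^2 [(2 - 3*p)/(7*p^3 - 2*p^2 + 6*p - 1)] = 2*(-441*p^5 + 714*p^4 - 110*p^3 + 150*p^2 - 12*p + 50)/(343*p^9 - 294*p^8 + 966*p^7 - 659*p^6 + 912*p^5 - 480*p^4 + 309*p^3 - 114*p^2 + 18*p - 1)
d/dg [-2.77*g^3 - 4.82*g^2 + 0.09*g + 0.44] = -8.31*g^2 - 9.64*g + 0.09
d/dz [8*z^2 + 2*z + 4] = 16*z + 2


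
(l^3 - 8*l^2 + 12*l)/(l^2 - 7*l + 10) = l*(l - 6)/(l - 5)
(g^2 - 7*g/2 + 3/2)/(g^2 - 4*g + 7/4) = 2*(g - 3)/(2*g - 7)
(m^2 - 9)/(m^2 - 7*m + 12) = (m + 3)/(m - 4)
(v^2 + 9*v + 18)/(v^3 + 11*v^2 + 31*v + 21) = (v + 6)/(v^2 + 8*v + 7)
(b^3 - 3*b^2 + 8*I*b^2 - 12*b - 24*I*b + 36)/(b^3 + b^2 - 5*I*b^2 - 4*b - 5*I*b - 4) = (b^3 + b^2*(-3 + 8*I) - 12*b*(1 + 2*I) + 36)/(b^3 + b^2*(1 - 5*I) - b*(4 + 5*I) - 4)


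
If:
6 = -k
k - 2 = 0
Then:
No Solution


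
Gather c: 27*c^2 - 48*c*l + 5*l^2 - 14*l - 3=27*c^2 - 48*c*l + 5*l^2 - 14*l - 3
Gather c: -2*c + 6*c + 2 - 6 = 4*c - 4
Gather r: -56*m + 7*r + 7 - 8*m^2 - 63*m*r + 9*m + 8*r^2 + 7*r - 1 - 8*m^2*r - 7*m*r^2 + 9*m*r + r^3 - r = -8*m^2 - 47*m + r^3 + r^2*(8 - 7*m) + r*(-8*m^2 - 54*m + 13) + 6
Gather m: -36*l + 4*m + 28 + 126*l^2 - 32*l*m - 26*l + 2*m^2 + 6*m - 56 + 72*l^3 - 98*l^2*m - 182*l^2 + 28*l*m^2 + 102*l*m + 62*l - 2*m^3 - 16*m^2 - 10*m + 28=72*l^3 - 56*l^2 - 2*m^3 + m^2*(28*l - 14) + m*(-98*l^2 + 70*l)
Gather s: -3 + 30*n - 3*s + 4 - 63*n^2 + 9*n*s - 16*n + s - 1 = -63*n^2 + 14*n + s*(9*n - 2)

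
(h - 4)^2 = h^2 - 8*h + 16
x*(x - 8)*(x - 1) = x^3 - 9*x^2 + 8*x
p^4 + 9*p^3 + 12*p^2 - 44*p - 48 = (p - 2)*(p + 1)*(p + 4)*(p + 6)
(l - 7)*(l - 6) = l^2 - 13*l + 42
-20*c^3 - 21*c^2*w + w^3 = (-5*c + w)*(c + w)*(4*c + w)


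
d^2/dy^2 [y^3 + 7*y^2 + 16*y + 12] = 6*y + 14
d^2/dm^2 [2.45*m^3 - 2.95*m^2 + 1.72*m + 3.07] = 14.7*m - 5.9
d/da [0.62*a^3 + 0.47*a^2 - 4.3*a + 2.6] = 1.86*a^2 + 0.94*a - 4.3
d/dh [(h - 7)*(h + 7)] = 2*h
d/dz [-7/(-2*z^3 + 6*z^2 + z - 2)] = 7*(-6*z^2 + 12*z + 1)/(2*z^3 - 6*z^2 - z + 2)^2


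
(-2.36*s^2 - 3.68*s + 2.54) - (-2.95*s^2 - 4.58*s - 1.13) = 0.59*s^2 + 0.9*s + 3.67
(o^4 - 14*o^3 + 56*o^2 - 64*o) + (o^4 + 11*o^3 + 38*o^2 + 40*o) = 2*o^4 - 3*o^3 + 94*o^2 - 24*o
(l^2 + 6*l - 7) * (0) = 0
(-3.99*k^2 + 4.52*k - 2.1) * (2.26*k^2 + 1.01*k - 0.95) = -9.0174*k^4 + 6.1853*k^3 + 3.6097*k^2 - 6.415*k + 1.995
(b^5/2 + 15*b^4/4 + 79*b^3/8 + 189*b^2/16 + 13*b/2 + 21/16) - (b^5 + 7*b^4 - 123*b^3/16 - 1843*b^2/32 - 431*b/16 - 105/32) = -b^5/2 - 13*b^4/4 + 281*b^3/16 + 2221*b^2/32 + 535*b/16 + 147/32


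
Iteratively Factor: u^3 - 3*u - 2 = (u + 1)*(u^2 - u - 2) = (u - 2)*(u + 1)*(u + 1)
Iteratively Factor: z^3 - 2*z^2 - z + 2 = (z - 2)*(z^2 - 1) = (z - 2)*(z + 1)*(z - 1)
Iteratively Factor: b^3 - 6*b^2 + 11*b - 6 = (b - 2)*(b^2 - 4*b + 3) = (b - 2)*(b - 1)*(b - 3)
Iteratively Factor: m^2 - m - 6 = (m - 3)*(m + 2)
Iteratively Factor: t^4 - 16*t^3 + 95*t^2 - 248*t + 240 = (t - 4)*(t^3 - 12*t^2 + 47*t - 60) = (t - 4)*(t - 3)*(t^2 - 9*t + 20) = (t - 4)^2*(t - 3)*(t - 5)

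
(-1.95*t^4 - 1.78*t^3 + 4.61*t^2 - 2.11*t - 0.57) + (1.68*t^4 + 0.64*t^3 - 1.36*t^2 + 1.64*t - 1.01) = -0.27*t^4 - 1.14*t^3 + 3.25*t^2 - 0.47*t - 1.58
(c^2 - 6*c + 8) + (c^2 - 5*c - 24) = 2*c^2 - 11*c - 16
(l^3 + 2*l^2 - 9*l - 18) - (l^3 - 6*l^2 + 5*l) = 8*l^2 - 14*l - 18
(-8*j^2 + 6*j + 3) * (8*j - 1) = -64*j^3 + 56*j^2 + 18*j - 3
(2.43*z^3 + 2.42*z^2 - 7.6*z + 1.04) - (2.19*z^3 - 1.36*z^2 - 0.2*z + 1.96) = 0.24*z^3 + 3.78*z^2 - 7.4*z - 0.92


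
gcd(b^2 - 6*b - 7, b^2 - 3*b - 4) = b + 1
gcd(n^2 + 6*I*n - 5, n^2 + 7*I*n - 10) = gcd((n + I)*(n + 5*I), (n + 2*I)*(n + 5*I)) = n + 5*I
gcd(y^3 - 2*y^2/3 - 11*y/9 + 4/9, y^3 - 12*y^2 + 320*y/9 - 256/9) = y - 4/3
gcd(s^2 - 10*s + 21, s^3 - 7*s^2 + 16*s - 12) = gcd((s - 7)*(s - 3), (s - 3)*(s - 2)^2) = s - 3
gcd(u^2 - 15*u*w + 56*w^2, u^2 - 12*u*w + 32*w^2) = u - 8*w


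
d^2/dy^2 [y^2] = 2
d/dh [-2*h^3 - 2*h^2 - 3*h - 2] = -6*h^2 - 4*h - 3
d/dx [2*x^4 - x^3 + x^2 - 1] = x*(8*x^2 - 3*x + 2)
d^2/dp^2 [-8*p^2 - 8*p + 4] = -16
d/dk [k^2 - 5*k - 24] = 2*k - 5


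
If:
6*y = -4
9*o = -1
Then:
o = -1/9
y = -2/3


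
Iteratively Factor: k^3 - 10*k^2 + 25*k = (k)*(k^2 - 10*k + 25) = k*(k - 5)*(k - 5)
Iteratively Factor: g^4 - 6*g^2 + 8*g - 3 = (g - 1)*(g^3 + g^2 - 5*g + 3) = (g - 1)^2*(g^2 + 2*g - 3) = (g - 1)^2*(g + 3)*(g - 1)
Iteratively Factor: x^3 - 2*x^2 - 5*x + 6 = (x - 3)*(x^2 + x - 2) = (x - 3)*(x + 2)*(x - 1)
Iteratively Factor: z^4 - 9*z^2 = (z + 3)*(z^3 - 3*z^2) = (z - 3)*(z + 3)*(z^2) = z*(z - 3)*(z + 3)*(z)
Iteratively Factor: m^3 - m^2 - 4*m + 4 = (m + 2)*(m^2 - 3*m + 2) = (m - 1)*(m + 2)*(m - 2)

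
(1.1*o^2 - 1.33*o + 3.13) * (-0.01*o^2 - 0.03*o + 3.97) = -0.011*o^4 - 0.0197*o^3 + 4.3756*o^2 - 5.374*o + 12.4261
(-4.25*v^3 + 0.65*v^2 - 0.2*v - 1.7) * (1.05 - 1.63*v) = 6.9275*v^4 - 5.522*v^3 + 1.0085*v^2 + 2.561*v - 1.785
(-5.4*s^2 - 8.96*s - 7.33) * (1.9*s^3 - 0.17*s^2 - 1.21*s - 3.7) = -10.26*s^5 - 16.106*s^4 - 5.8698*s^3 + 32.0677*s^2 + 42.0213*s + 27.121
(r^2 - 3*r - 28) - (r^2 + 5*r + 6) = -8*r - 34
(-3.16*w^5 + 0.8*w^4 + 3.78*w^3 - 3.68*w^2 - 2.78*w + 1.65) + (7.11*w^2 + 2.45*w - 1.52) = -3.16*w^5 + 0.8*w^4 + 3.78*w^3 + 3.43*w^2 - 0.33*w + 0.13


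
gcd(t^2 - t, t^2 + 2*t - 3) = t - 1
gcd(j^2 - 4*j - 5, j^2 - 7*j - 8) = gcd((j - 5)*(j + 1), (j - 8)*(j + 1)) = j + 1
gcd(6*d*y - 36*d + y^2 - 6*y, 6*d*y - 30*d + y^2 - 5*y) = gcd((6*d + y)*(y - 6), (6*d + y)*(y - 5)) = 6*d + y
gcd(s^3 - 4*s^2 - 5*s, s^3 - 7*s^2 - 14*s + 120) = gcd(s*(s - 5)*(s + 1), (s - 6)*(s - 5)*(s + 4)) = s - 5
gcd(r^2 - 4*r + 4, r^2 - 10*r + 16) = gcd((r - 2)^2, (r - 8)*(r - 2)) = r - 2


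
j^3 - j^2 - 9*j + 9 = (j - 3)*(j - 1)*(j + 3)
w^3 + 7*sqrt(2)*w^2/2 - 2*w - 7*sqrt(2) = (w - sqrt(2))*(w + sqrt(2))*(w + 7*sqrt(2)/2)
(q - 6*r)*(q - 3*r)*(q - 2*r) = q^3 - 11*q^2*r + 36*q*r^2 - 36*r^3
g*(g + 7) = g^2 + 7*g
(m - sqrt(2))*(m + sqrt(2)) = m^2 - 2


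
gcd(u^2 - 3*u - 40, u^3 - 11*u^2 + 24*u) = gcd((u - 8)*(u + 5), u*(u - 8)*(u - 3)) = u - 8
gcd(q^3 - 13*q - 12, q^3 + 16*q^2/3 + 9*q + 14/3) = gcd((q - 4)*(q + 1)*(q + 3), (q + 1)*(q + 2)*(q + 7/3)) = q + 1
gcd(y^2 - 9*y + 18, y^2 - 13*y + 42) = y - 6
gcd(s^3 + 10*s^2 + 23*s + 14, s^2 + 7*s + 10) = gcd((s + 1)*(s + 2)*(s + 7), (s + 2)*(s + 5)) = s + 2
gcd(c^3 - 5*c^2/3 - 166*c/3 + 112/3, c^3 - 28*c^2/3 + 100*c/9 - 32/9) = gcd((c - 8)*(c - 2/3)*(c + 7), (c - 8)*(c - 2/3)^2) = c^2 - 26*c/3 + 16/3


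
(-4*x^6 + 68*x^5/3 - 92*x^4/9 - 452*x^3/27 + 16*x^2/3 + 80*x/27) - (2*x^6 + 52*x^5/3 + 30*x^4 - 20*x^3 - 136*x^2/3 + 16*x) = -6*x^6 + 16*x^5/3 - 362*x^4/9 + 88*x^3/27 + 152*x^2/3 - 352*x/27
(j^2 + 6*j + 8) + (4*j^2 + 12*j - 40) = 5*j^2 + 18*j - 32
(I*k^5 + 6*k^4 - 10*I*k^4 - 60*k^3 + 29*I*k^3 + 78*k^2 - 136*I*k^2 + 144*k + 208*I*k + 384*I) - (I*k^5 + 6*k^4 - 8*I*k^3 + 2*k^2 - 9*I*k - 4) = -10*I*k^4 - 60*k^3 + 37*I*k^3 + 76*k^2 - 136*I*k^2 + 144*k + 217*I*k + 4 + 384*I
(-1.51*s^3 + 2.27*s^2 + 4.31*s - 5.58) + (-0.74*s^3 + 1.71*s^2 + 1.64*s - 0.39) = -2.25*s^3 + 3.98*s^2 + 5.95*s - 5.97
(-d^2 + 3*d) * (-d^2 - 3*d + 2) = d^4 - 11*d^2 + 6*d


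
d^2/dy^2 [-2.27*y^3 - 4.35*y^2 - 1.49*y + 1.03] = -13.62*y - 8.7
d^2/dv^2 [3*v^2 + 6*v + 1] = 6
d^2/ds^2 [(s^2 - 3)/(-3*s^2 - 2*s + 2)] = 2*(6*s^3 + 63*s^2 + 54*s + 26)/(27*s^6 + 54*s^5 - 18*s^4 - 64*s^3 + 12*s^2 + 24*s - 8)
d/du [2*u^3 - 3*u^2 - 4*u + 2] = 6*u^2 - 6*u - 4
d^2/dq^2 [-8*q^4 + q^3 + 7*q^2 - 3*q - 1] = -96*q^2 + 6*q + 14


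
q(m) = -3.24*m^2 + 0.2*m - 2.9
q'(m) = 0.2 - 6.48*m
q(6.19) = -125.81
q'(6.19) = -39.91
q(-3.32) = -39.28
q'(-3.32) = 21.71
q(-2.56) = -24.65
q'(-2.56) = 16.79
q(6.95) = -158.01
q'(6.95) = -44.84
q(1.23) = -7.56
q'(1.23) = -7.77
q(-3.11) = -34.86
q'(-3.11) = 20.35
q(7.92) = -204.55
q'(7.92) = -51.12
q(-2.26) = -19.90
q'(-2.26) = 14.84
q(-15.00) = -734.90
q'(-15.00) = 97.40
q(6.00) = -118.34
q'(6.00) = -38.68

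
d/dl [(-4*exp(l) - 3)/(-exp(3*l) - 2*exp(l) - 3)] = (-(4*exp(l) + 3)*(3*exp(2*l) + 2) + 4*exp(3*l) + 8*exp(l) + 12)*exp(l)/(exp(3*l) + 2*exp(l) + 3)^2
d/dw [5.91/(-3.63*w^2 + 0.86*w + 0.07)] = (42.9066*w - 5.0826)/(-3.63*w^2 + 0.86*w + 0.07)^2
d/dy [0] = 0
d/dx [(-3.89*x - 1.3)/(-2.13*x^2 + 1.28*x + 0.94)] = (8.2857*x^2 - 4.9792*x - (3.89*x + 1.3)*(4.26*x - 1.28) - 3.6566)/(-2.13*x^2 + 1.28*x + 0.94)^2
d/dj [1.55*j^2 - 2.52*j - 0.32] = 3.1*j - 2.52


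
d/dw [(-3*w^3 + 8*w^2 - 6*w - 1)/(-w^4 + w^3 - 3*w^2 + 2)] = (-w*(4*w^2 - 3*w + 6)*(3*w^3 - 8*w^2 + 6*w + 1) + (9*w^2 - 16*w + 6)*(w^4 - w^3 + 3*w^2 - 2))/(w^4 - w^3 + 3*w^2 - 2)^2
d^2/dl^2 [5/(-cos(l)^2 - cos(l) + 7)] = 5*(4*sin(l)^4 - 31*sin(l)^2 + 13*cos(l)/4 + 3*cos(3*l)/4 + 11)/(-sin(l)^2 + cos(l) - 6)^3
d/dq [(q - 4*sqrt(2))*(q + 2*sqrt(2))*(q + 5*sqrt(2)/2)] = 3*q^2 + sqrt(2)*q - 26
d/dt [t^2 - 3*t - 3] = 2*t - 3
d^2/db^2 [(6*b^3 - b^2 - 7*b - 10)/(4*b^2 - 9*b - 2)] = 4*(193*b^3 - 90*b^2 + 492*b - 384)/(64*b^6 - 432*b^5 + 876*b^4 - 297*b^3 - 438*b^2 - 108*b - 8)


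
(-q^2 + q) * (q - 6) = -q^3 + 7*q^2 - 6*q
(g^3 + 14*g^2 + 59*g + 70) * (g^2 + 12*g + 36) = g^5 + 26*g^4 + 263*g^3 + 1282*g^2 + 2964*g + 2520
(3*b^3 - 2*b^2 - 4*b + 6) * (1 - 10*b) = -30*b^4 + 23*b^3 + 38*b^2 - 64*b + 6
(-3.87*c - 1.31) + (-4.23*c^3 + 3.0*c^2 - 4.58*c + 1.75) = -4.23*c^3 + 3.0*c^2 - 8.45*c + 0.44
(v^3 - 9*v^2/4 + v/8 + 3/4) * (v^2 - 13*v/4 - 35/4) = v^5 - 11*v^4/2 - 21*v^3/16 + 641*v^2/32 - 113*v/32 - 105/16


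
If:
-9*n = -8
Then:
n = 8/9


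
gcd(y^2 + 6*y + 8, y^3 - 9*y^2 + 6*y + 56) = y + 2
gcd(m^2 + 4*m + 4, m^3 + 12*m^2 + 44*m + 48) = m + 2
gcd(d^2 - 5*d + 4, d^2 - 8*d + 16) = d - 4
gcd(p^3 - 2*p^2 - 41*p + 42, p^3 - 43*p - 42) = p^2 - p - 42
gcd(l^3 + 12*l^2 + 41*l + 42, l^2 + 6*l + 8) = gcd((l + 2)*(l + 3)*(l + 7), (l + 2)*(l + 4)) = l + 2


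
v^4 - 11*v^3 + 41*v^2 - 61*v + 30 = (v - 5)*(v - 3)*(v - 2)*(v - 1)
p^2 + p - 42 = (p - 6)*(p + 7)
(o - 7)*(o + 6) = o^2 - o - 42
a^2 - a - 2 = (a - 2)*(a + 1)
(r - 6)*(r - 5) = r^2 - 11*r + 30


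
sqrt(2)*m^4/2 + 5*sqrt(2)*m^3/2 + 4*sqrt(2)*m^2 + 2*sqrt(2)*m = m*(m + 2)^2*(sqrt(2)*m/2 + sqrt(2)/2)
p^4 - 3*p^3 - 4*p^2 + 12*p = p*(p - 3)*(p - 2)*(p + 2)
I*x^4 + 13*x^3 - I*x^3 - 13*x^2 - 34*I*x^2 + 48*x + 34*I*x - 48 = (x - 8*I)*(x - 6*I)*(x + I)*(I*x - I)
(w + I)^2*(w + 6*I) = w^3 + 8*I*w^2 - 13*w - 6*I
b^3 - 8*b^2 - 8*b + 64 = (b - 8)*(b - 2*sqrt(2))*(b + 2*sqrt(2))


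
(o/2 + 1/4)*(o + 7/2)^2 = o^3/2 + 15*o^2/4 + 63*o/8 + 49/16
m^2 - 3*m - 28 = (m - 7)*(m + 4)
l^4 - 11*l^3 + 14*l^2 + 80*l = l*(l - 8)*(l - 5)*(l + 2)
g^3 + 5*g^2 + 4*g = g*(g + 1)*(g + 4)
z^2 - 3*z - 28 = (z - 7)*(z + 4)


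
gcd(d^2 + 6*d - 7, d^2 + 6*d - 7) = d^2 + 6*d - 7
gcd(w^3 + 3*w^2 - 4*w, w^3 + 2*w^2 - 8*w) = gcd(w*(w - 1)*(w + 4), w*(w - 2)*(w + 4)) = w^2 + 4*w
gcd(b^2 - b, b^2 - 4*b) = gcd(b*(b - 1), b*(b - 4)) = b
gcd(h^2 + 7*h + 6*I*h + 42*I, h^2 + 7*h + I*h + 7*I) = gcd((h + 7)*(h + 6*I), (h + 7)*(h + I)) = h + 7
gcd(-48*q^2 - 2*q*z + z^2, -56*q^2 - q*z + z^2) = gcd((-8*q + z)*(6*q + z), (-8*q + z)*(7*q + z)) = -8*q + z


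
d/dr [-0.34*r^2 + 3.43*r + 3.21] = 3.43 - 0.68*r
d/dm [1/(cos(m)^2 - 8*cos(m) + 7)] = 2*(cos(m) - 4)*sin(m)/(cos(m)^2 - 8*cos(m) + 7)^2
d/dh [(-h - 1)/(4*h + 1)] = 3/(4*h + 1)^2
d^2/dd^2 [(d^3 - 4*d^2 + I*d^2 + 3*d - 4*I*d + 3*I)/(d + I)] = 2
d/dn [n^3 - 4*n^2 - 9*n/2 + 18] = 3*n^2 - 8*n - 9/2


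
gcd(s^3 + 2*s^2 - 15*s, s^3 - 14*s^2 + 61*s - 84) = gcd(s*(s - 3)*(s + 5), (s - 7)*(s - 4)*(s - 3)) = s - 3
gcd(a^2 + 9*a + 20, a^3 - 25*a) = a + 5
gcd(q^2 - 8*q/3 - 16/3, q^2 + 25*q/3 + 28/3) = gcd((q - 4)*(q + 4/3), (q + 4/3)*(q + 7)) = q + 4/3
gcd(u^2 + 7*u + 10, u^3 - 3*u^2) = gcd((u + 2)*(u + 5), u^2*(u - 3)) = 1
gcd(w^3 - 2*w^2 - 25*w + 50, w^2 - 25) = w^2 - 25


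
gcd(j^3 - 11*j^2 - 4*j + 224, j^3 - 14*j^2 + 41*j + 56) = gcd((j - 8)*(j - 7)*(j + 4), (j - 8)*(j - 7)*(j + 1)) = j^2 - 15*j + 56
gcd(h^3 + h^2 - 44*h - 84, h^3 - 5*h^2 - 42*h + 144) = h + 6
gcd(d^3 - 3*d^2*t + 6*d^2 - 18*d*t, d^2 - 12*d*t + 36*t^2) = 1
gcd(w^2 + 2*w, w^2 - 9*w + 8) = 1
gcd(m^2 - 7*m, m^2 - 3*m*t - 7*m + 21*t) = m - 7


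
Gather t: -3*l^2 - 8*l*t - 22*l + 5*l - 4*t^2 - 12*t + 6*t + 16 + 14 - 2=-3*l^2 - 17*l - 4*t^2 + t*(-8*l - 6) + 28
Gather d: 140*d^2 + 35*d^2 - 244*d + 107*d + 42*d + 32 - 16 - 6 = 175*d^2 - 95*d + 10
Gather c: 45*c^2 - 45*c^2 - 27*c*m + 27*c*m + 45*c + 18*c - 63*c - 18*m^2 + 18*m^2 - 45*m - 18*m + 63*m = 0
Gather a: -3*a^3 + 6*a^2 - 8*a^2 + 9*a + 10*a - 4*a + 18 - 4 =-3*a^3 - 2*a^2 + 15*a + 14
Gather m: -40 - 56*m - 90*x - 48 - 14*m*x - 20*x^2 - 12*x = m*(-14*x - 56) - 20*x^2 - 102*x - 88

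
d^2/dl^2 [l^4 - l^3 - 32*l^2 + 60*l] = 12*l^2 - 6*l - 64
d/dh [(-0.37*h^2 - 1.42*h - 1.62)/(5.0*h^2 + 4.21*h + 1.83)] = (5.5423*h^2 + 14.8458*h + 4.2216)/(25.0*h^4 + 42.1*h^3 + 36.0241*h^2 + 15.4086*h + 3.3489)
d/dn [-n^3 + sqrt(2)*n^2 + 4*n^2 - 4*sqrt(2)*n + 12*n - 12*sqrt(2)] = -3*n^2 + 2*sqrt(2)*n + 8*n - 4*sqrt(2) + 12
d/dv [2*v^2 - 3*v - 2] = 4*v - 3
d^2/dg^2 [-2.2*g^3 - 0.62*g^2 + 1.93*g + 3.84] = -13.2*g - 1.24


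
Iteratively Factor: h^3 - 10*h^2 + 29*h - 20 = (h - 5)*(h^2 - 5*h + 4) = (h - 5)*(h - 4)*(h - 1)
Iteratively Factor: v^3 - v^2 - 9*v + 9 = (v - 1)*(v^2 - 9) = (v - 3)*(v - 1)*(v + 3)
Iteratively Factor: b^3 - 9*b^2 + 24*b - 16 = (b - 4)*(b^2 - 5*b + 4) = (b - 4)^2*(b - 1)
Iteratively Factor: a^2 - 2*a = (a)*(a - 2)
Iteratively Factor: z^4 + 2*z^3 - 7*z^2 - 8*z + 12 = (z + 2)*(z^3 - 7*z + 6) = (z + 2)*(z + 3)*(z^2 - 3*z + 2) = (z - 2)*(z + 2)*(z + 3)*(z - 1)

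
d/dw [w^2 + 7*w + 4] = 2*w + 7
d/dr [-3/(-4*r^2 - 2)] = -6*r/(2*r^2 + 1)^2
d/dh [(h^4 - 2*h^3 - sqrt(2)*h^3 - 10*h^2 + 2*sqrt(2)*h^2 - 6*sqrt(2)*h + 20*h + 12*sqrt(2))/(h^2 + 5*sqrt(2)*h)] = 2*(h^5 - h^4 + 7*sqrt(2)*h^4 - 10*sqrt(2)*h^3 - 10*h^3 - 22*sqrt(2)*h^2 - 12*sqrt(2)*h - 60)/(h^2*(h^2 + 10*sqrt(2)*h + 50))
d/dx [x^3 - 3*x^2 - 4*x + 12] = 3*x^2 - 6*x - 4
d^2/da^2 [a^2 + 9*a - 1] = 2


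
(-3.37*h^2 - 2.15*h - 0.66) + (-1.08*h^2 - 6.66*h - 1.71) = -4.45*h^2 - 8.81*h - 2.37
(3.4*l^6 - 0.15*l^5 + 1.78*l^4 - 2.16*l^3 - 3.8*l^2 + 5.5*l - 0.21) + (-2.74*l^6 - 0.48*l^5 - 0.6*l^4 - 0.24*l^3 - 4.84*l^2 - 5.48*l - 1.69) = 0.66*l^6 - 0.63*l^5 + 1.18*l^4 - 2.4*l^3 - 8.64*l^2 + 0.0199999999999996*l - 1.9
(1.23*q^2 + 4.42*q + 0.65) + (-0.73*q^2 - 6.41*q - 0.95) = 0.5*q^2 - 1.99*q - 0.3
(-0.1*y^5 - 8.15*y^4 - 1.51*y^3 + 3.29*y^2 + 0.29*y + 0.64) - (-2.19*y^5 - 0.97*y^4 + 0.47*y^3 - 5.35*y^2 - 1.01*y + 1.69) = 2.09*y^5 - 7.18*y^4 - 1.98*y^3 + 8.64*y^2 + 1.3*y - 1.05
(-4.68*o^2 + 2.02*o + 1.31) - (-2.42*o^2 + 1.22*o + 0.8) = -2.26*o^2 + 0.8*o + 0.51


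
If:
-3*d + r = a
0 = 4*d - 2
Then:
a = r - 3/2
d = 1/2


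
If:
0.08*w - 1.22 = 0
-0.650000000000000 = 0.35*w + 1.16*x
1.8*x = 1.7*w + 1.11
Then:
No Solution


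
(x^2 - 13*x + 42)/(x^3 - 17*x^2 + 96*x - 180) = (x - 7)/(x^2 - 11*x + 30)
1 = 1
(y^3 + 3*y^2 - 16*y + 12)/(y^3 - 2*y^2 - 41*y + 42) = (y - 2)/(y - 7)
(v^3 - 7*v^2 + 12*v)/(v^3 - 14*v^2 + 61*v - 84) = v/(v - 7)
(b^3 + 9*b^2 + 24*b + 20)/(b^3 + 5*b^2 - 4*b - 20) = (b + 2)/(b - 2)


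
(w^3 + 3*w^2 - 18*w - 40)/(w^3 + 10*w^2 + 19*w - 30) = (w^2 - 2*w - 8)/(w^2 + 5*w - 6)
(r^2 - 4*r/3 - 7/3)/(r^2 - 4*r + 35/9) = 3*(r + 1)/(3*r - 5)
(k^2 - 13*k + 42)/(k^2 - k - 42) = (k - 6)/(k + 6)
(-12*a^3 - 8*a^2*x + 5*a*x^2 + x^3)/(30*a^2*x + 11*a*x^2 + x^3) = (-2*a^2 - a*x + x^2)/(x*(5*a + x))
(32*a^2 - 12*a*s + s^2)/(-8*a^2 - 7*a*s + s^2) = (-4*a + s)/(a + s)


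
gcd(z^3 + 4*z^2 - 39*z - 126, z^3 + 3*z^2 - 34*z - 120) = z - 6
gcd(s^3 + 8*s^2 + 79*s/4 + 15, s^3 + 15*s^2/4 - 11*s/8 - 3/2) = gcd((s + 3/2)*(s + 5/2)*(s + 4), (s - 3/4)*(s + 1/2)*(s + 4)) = s + 4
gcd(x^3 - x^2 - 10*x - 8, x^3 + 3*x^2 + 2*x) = x^2 + 3*x + 2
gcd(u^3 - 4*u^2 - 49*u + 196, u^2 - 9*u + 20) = u - 4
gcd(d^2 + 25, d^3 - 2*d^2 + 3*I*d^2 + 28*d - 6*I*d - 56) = 1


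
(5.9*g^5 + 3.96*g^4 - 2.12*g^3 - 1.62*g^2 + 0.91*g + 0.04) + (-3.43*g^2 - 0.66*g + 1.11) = 5.9*g^5 + 3.96*g^4 - 2.12*g^3 - 5.05*g^2 + 0.25*g + 1.15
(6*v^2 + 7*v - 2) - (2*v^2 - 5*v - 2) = 4*v^2 + 12*v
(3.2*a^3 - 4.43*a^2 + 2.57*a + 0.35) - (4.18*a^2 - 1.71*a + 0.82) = 3.2*a^3 - 8.61*a^2 + 4.28*a - 0.47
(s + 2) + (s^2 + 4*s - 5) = s^2 + 5*s - 3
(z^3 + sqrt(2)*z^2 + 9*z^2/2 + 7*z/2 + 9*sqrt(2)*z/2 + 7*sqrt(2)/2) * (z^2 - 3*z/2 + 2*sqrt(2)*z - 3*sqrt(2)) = z^5 + 3*z^4 + 3*sqrt(2)*z^4 + 3*z^3/4 + 9*sqrt(2)*z^3 - 39*sqrt(2)*z^2/4 + 27*z^2/4 - 63*sqrt(2)*z/4 - 13*z - 21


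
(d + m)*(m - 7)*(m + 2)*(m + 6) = d*m^3 + d*m^2 - 44*d*m - 84*d + m^4 + m^3 - 44*m^2 - 84*m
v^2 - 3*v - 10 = (v - 5)*(v + 2)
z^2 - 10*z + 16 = (z - 8)*(z - 2)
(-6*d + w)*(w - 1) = -6*d*w + 6*d + w^2 - w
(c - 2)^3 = c^3 - 6*c^2 + 12*c - 8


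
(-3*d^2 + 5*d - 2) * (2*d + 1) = -6*d^3 + 7*d^2 + d - 2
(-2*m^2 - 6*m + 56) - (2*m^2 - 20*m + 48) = -4*m^2 + 14*m + 8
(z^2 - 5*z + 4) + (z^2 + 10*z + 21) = 2*z^2 + 5*z + 25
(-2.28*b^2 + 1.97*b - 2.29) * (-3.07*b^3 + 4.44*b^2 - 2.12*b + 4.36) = 6.9996*b^5 - 16.1711*b^4 + 20.6107*b^3 - 24.2848*b^2 + 13.444*b - 9.9844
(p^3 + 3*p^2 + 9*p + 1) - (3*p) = p^3 + 3*p^2 + 6*p + 1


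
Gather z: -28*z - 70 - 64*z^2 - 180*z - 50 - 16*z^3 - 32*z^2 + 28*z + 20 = -16*z^3 - 96*z^2 - 180*z - 100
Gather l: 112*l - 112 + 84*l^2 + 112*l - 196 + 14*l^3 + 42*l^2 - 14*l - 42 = 14*l^3 + 126*l^2 + 210*l - 350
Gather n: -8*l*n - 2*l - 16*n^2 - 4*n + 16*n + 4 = -2*l - 16*n^2 + n*(12 - 8*l) + 4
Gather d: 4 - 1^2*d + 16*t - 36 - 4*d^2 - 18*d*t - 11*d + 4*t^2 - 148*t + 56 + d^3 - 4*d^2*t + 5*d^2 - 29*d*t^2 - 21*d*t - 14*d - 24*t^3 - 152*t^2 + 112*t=d^3 + d^2*(1 - 4*t) + d*(-29*t^2 - 39*t - 26) - 24*t^3 - 148*t^2 - 20*t + 24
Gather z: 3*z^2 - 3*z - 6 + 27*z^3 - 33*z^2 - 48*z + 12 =27*z^3 - 30*z^2 - 51*z + 6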